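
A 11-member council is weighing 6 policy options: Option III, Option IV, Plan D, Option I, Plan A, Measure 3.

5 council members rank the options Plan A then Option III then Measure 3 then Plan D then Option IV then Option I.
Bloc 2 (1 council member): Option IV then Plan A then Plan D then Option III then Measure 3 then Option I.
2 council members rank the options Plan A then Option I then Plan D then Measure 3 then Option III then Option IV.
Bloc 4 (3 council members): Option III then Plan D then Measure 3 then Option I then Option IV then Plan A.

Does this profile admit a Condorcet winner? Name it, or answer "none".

Check each pair by majority over 11 ballots:
Option III vs Option IV: Option III preferred on 5+2+3 = 10 ballots; Option III wins 10–1.
Option III vs Plan D: Option III preferred on 5+3 = 8 ballots; Option III wins 8–3.
Option III vs Option I: 5+1+3 = 9 for Option III, 2 for Option I — Option III by 9–2.
Option III vs Plan A: Option III is ranked higher on 3 ballots, Plan A on 8. Plan A wins 8–3.
Option III vs Measure 3: Option III preferred on 5+1+3 = 9 ballots; Option III wins 9–2.
Option IV vs Plan D: Option IV preferred on 1 ballot; Plan D wins 10–1.
Option IV vs Option I: 6 to 5, Option IV.
Option IV vs Plan A: Option IV preferred on 1+3 = 4 ballots; Plan A wins 7–4.
Option IV vs Measure 3: Option IV is ranked higher on 1 ballot, Measure 3 on 10. Measure 3 wins 10–1.
Plan D vs Option I: Plan D is ranked higher on 5+1+3 = 9 ballots, Option I on 2. Plan D wins 9–2.
Plan D vs Plan A: Plan D is ranked higher on 3 ballots, Plan A on 8. Plan A wins 8–3.
Plan D vs Measure 3: Plan D preferred on 1+2+3 = 6 ballots; Plan D wins 6–5.
Option I vs Plan A: 3 for Option I, 8 for Plan A — Plan A by 8–3.
Option I vs Measure 3: Option I is ranked higher on 2 ballots, Measure 3 on 9. Measure 3 wins 9–2.
Plan A vs Measure 3: Plan A is ranked higher on 5+1+2 = 8 ballots, Measure 3 on 3. Plan A wins 8–3.
Plan A defeats every rival head-to-head and is the Condorcet winner.

Plan A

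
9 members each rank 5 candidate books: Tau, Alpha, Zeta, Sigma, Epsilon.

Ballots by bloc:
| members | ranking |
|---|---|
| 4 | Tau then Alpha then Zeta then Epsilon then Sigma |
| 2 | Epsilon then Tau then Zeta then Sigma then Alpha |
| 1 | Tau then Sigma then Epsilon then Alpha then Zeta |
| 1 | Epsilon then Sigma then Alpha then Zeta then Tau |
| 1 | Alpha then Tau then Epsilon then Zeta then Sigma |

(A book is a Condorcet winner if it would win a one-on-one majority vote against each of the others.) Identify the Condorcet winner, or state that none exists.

Check each pair by majority over 9 ballots:
Tau vs Alpha: 7 to 2, Tau.
Tau vs Zeta: 4+2+1+1 = 8 for Tau, 1 for Zeta — Tau by 8–1.
Tau vs Sigma: Tau preferred on 4+2+1+1 = 8 ballots; Tau wins 8–1.
Tau vs Epsilon: Tau is ranked higher on 4+1+1 = 6 ballots, Epsilon on 3. Tau wins 6–3.
Alpha vs Zeta: Alpha is ranked higher on 4+1+1+1 = 7 ballots, Zeta on 2. Alpha wins 7–2.
Alpha vs Sigma: 4+1 = 5 for Alpha, 4 for Sigma — Alpha by 5–4.
Alpha vs Epsilon: Alpha is ranked higher on 4+1 = 5 ballots, Epsilon on 4. Alpha wins 5–4.
Zeta vs Sigma: Zeta is ranked higher on 4+2+1 = 7 ballots, Sigma on 2. Zeta wins 7–2.
Zeta vs Epsilon: 4 for Zeta, 5 for Epsilon — Epsilon by 5–4.
Sigma vs Epsilon: 1 for Sigma, 8 for Epsilon — Epsilon by 8–1.
Tau wins every pairwise contest, so Tau is the Condorcet winner.

Tau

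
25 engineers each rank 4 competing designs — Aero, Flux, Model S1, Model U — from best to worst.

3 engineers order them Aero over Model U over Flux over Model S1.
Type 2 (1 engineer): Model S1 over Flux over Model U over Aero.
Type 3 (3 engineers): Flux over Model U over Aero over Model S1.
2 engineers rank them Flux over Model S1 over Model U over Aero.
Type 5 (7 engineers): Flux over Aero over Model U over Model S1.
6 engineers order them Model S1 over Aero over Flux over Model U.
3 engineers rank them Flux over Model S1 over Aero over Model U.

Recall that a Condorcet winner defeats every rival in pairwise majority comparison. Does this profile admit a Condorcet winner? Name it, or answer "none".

Flux

Pairwise majorities:
Aero vs Flux: Aero preferred on 3+6 = 9 ballots; Flux wins 16–9.
Aero vs Model S1: Aero wins 13–12.
Aero vs Model U: 3+7+6+3 = 19 for Aero, 6 for Model U — Aero by 19–6.
Flux vs Model S1: Flux, 18–7.
Flux vs Model U: 22 to 3, Flux.
Model S1 vs Model U: Model U wins 13–12.
Flux beats each of Aero, Model S1, Model U — Flux is the Condorcet winner.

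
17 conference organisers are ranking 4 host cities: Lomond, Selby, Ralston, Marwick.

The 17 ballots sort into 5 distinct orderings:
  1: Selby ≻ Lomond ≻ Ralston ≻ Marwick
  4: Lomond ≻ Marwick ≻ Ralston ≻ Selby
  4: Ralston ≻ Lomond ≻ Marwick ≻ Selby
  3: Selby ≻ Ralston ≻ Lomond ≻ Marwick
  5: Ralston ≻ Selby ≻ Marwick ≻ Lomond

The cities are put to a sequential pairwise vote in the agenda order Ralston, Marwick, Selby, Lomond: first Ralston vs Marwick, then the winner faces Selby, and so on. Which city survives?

Ralston

Round 1: Ralston vs Marwick — 13–4, Ralston advances.
Round 2: Ralston vs Selby — 13–4, Ralston advances.
Round 3: Ralston vs Lomond — 12–5, Ralston advances.
Ralston survives the agenda.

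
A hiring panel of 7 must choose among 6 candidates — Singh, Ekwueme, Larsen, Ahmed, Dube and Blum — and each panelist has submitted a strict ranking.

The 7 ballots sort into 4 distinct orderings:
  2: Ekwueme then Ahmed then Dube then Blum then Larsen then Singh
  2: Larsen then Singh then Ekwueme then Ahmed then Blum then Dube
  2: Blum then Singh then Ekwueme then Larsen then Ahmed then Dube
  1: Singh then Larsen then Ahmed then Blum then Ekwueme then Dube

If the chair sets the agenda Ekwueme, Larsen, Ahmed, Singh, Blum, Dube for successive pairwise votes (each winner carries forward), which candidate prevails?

Round 1: Ekwueme vs Larsen — 4–3, Ekwueme advances.
Round 2: Ekwueme vs Ahmed — 6–1, Ekwueme advances.
Round 3: Ekwueme vs Singh — 2–5, Singh advances.
Round 4: Singh vs Blum — 3–4, Blum advances.
Round 5: Blum vs Dube — 5–2, Blum advances.
Blum survives the agenda.

Blum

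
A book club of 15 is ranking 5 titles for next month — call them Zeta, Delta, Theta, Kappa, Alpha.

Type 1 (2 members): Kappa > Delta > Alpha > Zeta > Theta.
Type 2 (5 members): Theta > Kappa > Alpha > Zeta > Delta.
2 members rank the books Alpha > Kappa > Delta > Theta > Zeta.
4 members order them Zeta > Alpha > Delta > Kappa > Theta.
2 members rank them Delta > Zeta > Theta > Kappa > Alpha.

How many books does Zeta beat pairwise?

2

Zeta against each rival (15 members):
Zeta vs Delta: Zeta, 9–6.
Zeta vs Theta: Zeta, 8–7.
Zeta vs Kappa: Zeta is ranked higher on 4+2 = 6 ballots, Kappa on 9. Kappa wins 9–6.
Zeta vs Alpha: Alpha wins 9–6.
Zeta beats Delta, Theta; loses to Kappa, Alpha — 2 pairwise wins.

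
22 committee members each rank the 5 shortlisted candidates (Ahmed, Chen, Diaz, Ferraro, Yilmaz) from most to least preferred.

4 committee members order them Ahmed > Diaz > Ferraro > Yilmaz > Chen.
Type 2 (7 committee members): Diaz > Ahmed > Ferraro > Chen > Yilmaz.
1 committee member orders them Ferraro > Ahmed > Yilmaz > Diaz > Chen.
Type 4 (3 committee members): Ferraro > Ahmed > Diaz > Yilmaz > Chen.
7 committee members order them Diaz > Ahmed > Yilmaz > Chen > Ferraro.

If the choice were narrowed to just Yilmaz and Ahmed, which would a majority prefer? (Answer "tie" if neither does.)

No ballot ranks Yilmaz above Ahmed: 0.
Ballots ranking Ahmed above Yilmaz: 22 − 0 = 22.
Ahmed wins the head-to-head 22–0.

Ahmed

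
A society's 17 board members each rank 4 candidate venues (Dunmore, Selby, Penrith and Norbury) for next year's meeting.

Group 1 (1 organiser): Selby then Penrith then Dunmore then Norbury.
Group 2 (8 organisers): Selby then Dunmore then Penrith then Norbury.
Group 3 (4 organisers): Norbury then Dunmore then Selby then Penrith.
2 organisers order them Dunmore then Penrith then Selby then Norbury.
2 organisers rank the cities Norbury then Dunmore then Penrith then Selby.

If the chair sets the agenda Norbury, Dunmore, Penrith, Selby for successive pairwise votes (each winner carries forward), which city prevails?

Round 1: Norbury vs Dunmore — 6–11, Dunmore advances.
Round 2: Dunmore vs Penrith — 16–1, Dunmore advances.
Round 3: Dunmore vs Selby — 8–9, Selby advances.
Selby survives the agenda.

Selby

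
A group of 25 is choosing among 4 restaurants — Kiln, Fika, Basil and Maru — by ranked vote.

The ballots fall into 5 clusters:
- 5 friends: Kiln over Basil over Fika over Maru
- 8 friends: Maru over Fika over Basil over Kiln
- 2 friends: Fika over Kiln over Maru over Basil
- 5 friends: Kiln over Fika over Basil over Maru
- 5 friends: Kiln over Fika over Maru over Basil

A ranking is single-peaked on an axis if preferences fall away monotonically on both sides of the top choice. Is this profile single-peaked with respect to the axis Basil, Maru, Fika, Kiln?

Axis positions: Basil=1, Maru=2, Fika=3, Kiln=4.
Cluster 1: ranking walks positions 4-1-3-2; Basil is ranked above Fika even though Fika lies between Basil and the peak Kiln on the axis — preferences dip and rise again. Not single-peaked.
Cluster 2 (peak Maru at position 2): ranking walks positions 2-3-1-4, expanding outward from the peak — single-peaked.
Cluster 3 (peak Fika at position 3): ranking walks positions 3-4-2-1, expanding outward from the peak — single-peaked.
Cluster 4: ranking walks positions 4-3-1-2; Basil is ranked above Maru even though Maru lies between Basil and the peak Kiln on the axis — preferences dip and rise again. Not single-peaked.
Cluster 5 (peak Kiln at position 4): ranking walks positions 4-3-2-1, expanding outward from the peak — single-peaked.
Cluster 1 violates single-peakedness, so the profile is not single-peaked on this axis.

no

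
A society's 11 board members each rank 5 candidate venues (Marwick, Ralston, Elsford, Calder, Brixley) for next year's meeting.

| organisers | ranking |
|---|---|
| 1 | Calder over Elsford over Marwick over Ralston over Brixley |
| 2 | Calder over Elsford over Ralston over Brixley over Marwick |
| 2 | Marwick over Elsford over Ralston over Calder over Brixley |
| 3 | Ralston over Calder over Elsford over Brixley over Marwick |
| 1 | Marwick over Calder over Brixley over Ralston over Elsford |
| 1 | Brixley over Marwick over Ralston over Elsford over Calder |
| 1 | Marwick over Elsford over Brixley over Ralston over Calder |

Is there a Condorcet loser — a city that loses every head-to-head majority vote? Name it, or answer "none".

none

Head-to-head results (11 organisers):
Marwick vs Ralston: Marwick, 6–5.
Marwick–Elsford: Elsford 6–5.
Marwick–Calder: Calder 6–5.
Marwick vs Brixley: 1+2+1+1 = 5 for Marwick, 6 for Brixley — Brixley by 6–5.
Ralston vs Elsford: Ralston preferred on 3+1+1 = 5 ballots; Elsford wins 6–5.
Ralston–Calder: Ralston 7–4.
Ralston vs Brixley: 1+2+2+3 = 8 for Ralston, 3 for Brixley — Ralston by 8–3.
Elsford vs Calder: Elsford is ranked higher on 2+1+1 = 4 ballots, Calder on 7. Calder wins 7–4.
Elsford–Brixley: Elsford 9–2.
Calder vs Brixley: 1+2+2+3+1 = 9 for Calder, 2 for Brixley — Calder by 9–2.
No city is winless: Marwick beats Ralston; Ralston beats Calder; Elsford beats Marwick; Calder beats Marwick; Brixley beats Marwick. There is no Condorcet loser.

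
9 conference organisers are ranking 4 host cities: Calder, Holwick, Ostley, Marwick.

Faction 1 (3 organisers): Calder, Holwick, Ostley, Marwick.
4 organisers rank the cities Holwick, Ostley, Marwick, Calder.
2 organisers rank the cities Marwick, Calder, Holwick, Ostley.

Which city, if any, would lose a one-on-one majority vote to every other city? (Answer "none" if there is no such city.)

none

Pairwise majorities:
Calder vs Holwick: 5 to 4, Calder.
Calder vs Ostley: Calder is ranked higher on 3+2 = 5 ballots, Ostley on 4. Calder wins 5–4.
Calder vs Marwick: 3 to 6, Marwick.
Holwick vs Ostley: 9 to 0, Holwick.
Holwick–Marwick: Holwick 7–2.
Ostley vs Marwick: 7 to 2, Ostley.
No city is winless: Calder beats Holwick; Holwick beats Ostley; Ostley beats Marwick; Marwick beats Calder. There is no Condorcet loser.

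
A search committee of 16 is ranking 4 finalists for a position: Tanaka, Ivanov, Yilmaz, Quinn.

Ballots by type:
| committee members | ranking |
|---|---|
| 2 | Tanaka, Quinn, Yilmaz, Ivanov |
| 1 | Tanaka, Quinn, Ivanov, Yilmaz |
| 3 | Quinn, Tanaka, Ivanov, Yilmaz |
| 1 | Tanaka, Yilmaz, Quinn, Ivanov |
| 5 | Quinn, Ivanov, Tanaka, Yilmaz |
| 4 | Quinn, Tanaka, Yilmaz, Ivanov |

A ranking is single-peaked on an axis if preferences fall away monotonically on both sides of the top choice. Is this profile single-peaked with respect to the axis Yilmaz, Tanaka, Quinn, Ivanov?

yes

Axis positions: Yilmaz=1, Tanaka=2, Quinn=3, Ivanov=4.
Type 1 (peak Tanaka at position 2): ranking walks positions 2-3-1-4, expanding outward from the peak — single-peaked.
Type 2 (peak Tanaka at position 2): ranking walks positions 2-3-4-1, expanding outward from the peak — single-peaked.
Type 3 (peak Quinn at position 3): ranking walks positions 3-2-4-1, expanding outward from the peak — single-peaked.
Type 4 (peak Tanaka at position 2): ranking walks positions 2-1-3-4, expanding outward from the peak — single-peaked.
Type 5 (peak Quinn at position 3): ranking walks positions 3-4-2-1, expanding outward from the peak — single-peaked.
Type 6 (peak Quinn at position 3): ranking walks positions 3-2-1-4, expanding outward from the peak — single-peaked.
Every ranking is single-peaked on this axis.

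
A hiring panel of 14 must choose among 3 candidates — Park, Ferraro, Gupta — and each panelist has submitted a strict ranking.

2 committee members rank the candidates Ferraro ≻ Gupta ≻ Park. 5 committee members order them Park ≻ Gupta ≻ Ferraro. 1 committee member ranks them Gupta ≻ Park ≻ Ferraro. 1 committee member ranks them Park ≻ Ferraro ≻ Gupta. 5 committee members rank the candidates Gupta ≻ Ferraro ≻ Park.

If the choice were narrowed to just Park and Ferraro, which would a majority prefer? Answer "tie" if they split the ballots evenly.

tie

Ballots ranking Park above Ferraro: 5 + 1 + 1 = 7.
Ballots ranking Ferraro above Park: 14 − 7 = 7.
7–7: the pair ties.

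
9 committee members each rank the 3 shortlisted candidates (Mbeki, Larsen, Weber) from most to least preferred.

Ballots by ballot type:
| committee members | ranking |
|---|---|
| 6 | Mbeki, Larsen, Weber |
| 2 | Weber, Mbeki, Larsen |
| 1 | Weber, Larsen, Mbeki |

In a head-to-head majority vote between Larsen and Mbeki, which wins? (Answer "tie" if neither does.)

Mbeki

Ballots ranking Larsen above Mbeki: 1.
Ballots ranking Mbeki above Larsen: 9 − 1 = 8.
Mbeki wins the head-to-head 8–1.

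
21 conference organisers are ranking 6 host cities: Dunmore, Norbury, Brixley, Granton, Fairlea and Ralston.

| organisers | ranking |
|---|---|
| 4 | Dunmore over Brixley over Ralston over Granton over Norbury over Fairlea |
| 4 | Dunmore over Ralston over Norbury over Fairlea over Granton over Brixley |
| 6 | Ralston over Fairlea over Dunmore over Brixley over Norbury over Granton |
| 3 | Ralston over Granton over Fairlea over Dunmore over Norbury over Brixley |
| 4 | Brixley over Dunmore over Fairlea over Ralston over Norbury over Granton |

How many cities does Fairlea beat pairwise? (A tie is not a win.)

Fairlea against each rival (21 organisers):
Fairlea vs Dunmore: Fairlea preferred on 6+3 = 9 ballots; Dunmore wins 12–9.
Fairlea vs Norbury: 6+3+4 = 13 for Fairlea, 8 for Norbury — Fairlea by 13–8.
Fairlea vs Brixley: Fairlea, 13–8.
Fairlea–Granton: Fairlea 14–7.
Fairlea vs Ralston: 4 for Fairlea, 17 for Ralston — Ralston by 17–4.
Fairlea beats Norbury, Brixley, Granton; loses to Dunmore, Ralston — 3 pairwise wins.

3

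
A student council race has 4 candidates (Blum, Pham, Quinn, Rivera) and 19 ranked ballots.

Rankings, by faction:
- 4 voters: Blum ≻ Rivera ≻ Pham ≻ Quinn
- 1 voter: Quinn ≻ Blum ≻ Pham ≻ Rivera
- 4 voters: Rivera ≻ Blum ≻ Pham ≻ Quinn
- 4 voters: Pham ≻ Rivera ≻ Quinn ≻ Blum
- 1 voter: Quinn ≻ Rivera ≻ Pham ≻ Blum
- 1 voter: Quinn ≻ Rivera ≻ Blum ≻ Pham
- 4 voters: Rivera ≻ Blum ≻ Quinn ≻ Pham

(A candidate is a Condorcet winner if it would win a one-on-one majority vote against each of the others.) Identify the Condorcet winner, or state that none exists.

Rivera

Check each pair by majority over 19 ballots:
Blum vs Pham: Blum wins 14–5.
Blum vs Quinn: Blum wins 12–7.
Blum–Rivera: Rivera 14–5.
Pham vs Quinn: Pham wins 12–7.
Pham vs Rivera: Rivera wins 14–5.
Quinn–Rivera: Rivera 16–3.
Rivera beats each of Blum, Pham, Quinn — Rivera is the Condorcet winner.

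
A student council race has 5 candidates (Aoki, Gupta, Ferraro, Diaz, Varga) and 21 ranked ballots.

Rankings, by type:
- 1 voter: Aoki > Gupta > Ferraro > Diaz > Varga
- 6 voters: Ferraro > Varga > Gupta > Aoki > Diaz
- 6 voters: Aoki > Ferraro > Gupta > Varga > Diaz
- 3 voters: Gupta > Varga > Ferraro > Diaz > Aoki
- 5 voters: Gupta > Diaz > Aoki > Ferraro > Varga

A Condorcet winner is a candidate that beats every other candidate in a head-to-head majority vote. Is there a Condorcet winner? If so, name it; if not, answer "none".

none

Pairwise majorities:
Aoki vs Gupta: Gupta, 14–7.
Aoki–Ferraro: Aoki 12–9.
Aoki vs Diaz: Aoki, 13–8.
Aoki vs Varga: Aoki, 12–9.
Gupta vs Ferraro: Ferraro, 12–9.
Gupta vs Diaz: Gupta wins 21–0.
Gupta vs Varga: Gupta wins 15–6.
Ferraro–Diaz: Ferraro 16–5.
Ferraro vs Varga: Ferraro, 18–3.
Diaz vs Varga: Varga wins 15–6.
Every candidate loses at least once (Aoki loses to Gupta; Gupta loses to Ferraro; Ferraro loses to Aoki; Diaz loses to Aoki; Varga loses to Aoki). The majority relation contains the cycle Aoki > Ferraro > Gupta > Aoki, so there is no Condorcet winner.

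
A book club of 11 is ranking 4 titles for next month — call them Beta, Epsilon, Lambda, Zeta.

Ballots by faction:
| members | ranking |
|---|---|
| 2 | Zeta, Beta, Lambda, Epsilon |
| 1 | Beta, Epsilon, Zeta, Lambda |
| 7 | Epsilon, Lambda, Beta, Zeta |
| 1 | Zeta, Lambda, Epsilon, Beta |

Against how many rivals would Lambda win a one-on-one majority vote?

2

Lambda against each rival (11 members):
Lambda vs Beta: Lambda is ranked higher on 7+1 = 8 ballots, Beta on 3. Lambda wins 8–3.
Lambda vs Epsilon: 2+1 = 3 for Lambda, 8 for Epsilon — Epsilon by 8–3.
Lambda vs Zeta: Lambda wins 7–4.
Lambda beats Beta, Zeta; loses to Epsilon — 2 pairwise wins.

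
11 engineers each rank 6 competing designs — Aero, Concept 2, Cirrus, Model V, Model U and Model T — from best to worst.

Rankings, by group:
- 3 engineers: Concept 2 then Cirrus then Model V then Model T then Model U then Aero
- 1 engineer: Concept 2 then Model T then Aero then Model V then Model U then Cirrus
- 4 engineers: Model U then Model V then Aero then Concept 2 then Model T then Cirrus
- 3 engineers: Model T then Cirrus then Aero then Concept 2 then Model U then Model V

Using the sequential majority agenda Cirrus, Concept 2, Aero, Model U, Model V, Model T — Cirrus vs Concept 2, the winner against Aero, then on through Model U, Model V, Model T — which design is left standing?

Round 1: Cirrus vs Concept 2 — 3–8, Concept 2 advances.
Round 2: Concept 2 vs Aero — 4–7, Aero advances.
Round 3: Aero vs Model U — 4–7, Model U advances.
Round 4: Model U vs Model V — 7–4, Model U advances.
Round 5: Model U vs Model T — 4–7, Model T advances.
Model T survives the agenda.

Model T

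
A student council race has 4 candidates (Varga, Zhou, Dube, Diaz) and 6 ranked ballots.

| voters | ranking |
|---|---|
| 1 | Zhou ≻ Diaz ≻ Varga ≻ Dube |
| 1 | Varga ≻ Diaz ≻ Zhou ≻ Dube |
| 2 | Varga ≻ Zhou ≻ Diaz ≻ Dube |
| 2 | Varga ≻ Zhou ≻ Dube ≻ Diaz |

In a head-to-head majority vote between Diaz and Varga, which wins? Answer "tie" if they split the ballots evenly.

Ballots ranking Diaz above Varga: 1.
Ballots ranking Varga above Diaz: 6 − 1 = 5.
Varga wins the head-to-head 5–1.

Varga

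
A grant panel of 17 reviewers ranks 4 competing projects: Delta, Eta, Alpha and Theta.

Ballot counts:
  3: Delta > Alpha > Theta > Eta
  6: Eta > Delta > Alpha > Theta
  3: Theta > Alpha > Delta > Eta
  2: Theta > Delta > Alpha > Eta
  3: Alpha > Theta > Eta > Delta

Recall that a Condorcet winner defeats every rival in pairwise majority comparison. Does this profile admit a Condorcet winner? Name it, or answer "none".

Head-to-head results (17 reviewers):
Delta vs Eta: Delta is ranked higher on 3+3+2 = 8 ballots, Eta on 9. Eta wins 9–8.
Delta vs Alpha: 3+6+2 = 11 for Delta, 6 for Alpha — Delta by 11–6.
Delta vs Theta: 9 to 8, Delta.
Eta vs Alpha: 6 to 11, Alpha.
Eta vs Theta: Eta preferred on 6 ballots; Theta wins 11–6.
Alpha vs Theta: 12 to 5, Alpha.
No project is unbeaten: Delta loses to Eta; Eta loses to Alpha; Alpha loses to Delta; Theta loses to Delta. In particular Delta → Alpha → Eta → Delta is a majority cycle — no Condorcet winner exists.

none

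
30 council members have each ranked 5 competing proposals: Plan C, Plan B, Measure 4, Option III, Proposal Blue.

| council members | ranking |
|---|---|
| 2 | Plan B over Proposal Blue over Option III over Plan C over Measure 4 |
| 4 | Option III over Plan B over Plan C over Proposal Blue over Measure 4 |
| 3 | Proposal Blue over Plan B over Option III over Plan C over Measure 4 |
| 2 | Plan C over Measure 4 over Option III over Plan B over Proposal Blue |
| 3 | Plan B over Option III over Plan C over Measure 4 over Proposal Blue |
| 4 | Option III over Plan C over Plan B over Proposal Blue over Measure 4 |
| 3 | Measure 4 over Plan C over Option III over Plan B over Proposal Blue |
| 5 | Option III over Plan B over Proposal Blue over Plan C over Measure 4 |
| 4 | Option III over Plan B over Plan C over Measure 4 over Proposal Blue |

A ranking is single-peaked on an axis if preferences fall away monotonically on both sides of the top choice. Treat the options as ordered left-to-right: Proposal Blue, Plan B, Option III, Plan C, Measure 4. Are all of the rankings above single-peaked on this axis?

yes

Axis positions: Proposal Blue=1, Plan B=2, Option III=3, Plan C=4, Measure 4=5.
Group 1 (peak Plan B at position 2): ranking walks positions 2-1-3-4-5, expanding outward from the peak — single-peaked.
Group 2 (peak Option III at position 3): ranking walks positions 3-2-4-1-5, expanding outward from the peak — single-peaked.
Group 3 (peak Proposal Blue at position 1): ranking walks positions 1-2-3-4-5, expanding outward from the peak — single-peaked.
Group 4 (peak Plan C at position 4): ranking walks positions 4-5-3-2-1, expanding outward from the peak — single-peaked.
Group 5 (peak Plan B at position 2): ranking walks positions 2-3-4-5-1, expanding outward from the peak — single-peaked.
Group 6 (peak Option III at position 3): ranking walks positions 3-4-2-1-5, expanding outward from the peak — single-peaked.
Group 7 (peak Measure 4 at position 5): ranking walks positions 5-4-3-2-1, expanding outward from the peak — single-peaked.
Group 8 (peak Option III at position 3): ranking walks positions 3-2-1-4-5, expanding outward from the peak — single-peaked.
Group 9 (peak Option III at position 3): ranking walks positions 3-2-4-5-1, expanding outward from the peak — single-peaked.
Every ranking is single-peaked on this axis.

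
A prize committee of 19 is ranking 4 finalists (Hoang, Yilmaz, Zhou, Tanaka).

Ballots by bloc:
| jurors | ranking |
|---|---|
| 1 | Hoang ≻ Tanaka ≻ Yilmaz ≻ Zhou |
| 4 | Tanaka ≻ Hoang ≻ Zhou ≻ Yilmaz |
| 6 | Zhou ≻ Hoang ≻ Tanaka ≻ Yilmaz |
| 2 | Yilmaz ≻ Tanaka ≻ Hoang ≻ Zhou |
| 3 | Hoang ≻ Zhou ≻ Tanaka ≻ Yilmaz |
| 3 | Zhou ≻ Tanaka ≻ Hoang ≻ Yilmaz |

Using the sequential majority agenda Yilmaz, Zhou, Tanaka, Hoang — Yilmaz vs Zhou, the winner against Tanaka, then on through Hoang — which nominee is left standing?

Round 1: Yilmaz vs Zhou — 3–16, Zhou advances.
Round 2: Zhou vs Tanaka — 12–7, Zhou advances.
Round 3: Zhou vs Hoang — 9–10, Hoang advances.
The agenda winner is Hoang.

Hoang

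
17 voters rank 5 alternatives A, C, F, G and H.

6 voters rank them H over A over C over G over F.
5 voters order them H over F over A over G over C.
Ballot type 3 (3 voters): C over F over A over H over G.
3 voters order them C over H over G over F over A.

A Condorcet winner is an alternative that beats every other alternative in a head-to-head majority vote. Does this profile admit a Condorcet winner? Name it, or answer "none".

Check each pair by majority over 17 ballots:
A vs C: A, 11–6.
A vs F: 6 for A, 11 for F — F by 11–6.
A vs G: A preferred on 6+5+3 = 14 ballots; A wins 14–3.
A vs H: H wins 14–3.
C vs F: C preferred on 6+3+3 = 12 ballots; C wins 12–5.
C vs G: C wins 12–5.
C vs H: C preferred on 3+3 = 6 ballots; H wins 11–6.
F vs G: F preferred on 5+3 = 8 ballots; G wins 9–8.
F vs H: 3 to 14, H.
G vs H: G is ranked higher on 0 ballots, H on 17. H wins 17–0.
Only H has no losses; H is the Condorcet winner.

H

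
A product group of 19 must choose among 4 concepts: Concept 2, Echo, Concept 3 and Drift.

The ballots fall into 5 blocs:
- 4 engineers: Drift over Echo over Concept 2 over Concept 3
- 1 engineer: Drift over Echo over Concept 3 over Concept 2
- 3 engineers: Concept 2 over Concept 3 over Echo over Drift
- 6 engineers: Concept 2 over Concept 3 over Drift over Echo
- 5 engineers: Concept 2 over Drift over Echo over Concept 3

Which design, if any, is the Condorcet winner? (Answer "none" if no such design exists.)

Pairwise majorities:
Concept 2–Echo: Concept 2 14–5.
Concept 2 vs Concept 3: 4+3+6+5 = 18 for Concept 2, 1 for Concept 3 — Concept 2 by 18–1.
Concept 2 vs Drift: 3+6+5 = 14 for Concept 2, 5 for Drift — Concept 2 by 14–5.
Echo vs Concept 3: Echo preferred on 4+1+5 = 10 ballots; Echo wins 10–9.
Echo vs Drift: Drift, 16–3.
Concept 3 vs Drift: 3+6 = 9 for Concept 3, 10 for Drift — Drift by 10–9.
Concept 2 wins every pairwise contest, so Concept 2 is the Condorcet winner.

Concept 2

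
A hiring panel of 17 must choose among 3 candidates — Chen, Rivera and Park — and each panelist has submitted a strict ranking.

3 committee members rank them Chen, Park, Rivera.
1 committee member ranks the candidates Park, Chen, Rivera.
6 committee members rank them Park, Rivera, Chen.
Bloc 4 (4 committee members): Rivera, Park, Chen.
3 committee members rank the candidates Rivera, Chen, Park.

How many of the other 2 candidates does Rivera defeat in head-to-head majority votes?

1

Rivera against each rival (17 committee members):
Rivera vs Chen: 6+4+3 = 13 for Rivera, 4 for Chen — Rivera by 13–4.
Rivera vs Park: Rivera is ranked higher on 4+3 = 7 ballots, Park on 10. Park wins 10–7.
Rivera beats Chen; loses to Park — 1 pairwise win.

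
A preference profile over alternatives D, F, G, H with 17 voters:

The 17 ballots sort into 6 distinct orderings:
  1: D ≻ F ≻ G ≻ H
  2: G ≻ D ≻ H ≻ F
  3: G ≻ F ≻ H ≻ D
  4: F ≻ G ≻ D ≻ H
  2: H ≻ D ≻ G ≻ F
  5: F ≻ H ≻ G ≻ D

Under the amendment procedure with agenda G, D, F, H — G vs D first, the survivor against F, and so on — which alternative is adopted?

F

Round 1: G vs D — 14–3, G advances.
Round 2: G vs F — 7–10, F advances.
Round 3: F vs H — 13–4, F advances.
F survives the agenda.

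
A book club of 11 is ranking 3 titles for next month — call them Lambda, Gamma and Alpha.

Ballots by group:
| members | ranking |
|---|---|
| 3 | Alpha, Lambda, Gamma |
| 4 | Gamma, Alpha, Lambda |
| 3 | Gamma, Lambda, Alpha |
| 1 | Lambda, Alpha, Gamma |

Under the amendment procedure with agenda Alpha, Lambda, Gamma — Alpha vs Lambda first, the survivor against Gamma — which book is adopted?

Gamma

Round 1: Alpha vs Lambda — 7–4, Alpha advances.
Round 2: Alpha vs Gamma — 4–7, Gamma advances.
The agenda winner is Gamma.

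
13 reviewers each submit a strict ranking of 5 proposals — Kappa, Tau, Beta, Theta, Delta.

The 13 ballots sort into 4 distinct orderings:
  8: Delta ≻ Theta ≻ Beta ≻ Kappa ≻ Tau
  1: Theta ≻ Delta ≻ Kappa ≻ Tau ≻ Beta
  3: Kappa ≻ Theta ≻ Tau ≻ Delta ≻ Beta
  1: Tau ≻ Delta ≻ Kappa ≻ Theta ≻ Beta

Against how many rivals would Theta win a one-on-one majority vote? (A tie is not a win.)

Theta against each rival (13 reviewers):
Theta vs Kappa: Theta is ranked higher on 8+1 = 9 ballots, Kappa on 4. Theta wins 9–4.
Theta vs Tau: Theta is ranked higher on 8+1+3 = 12 ballots, Tau on 1. Theta wins 12–1.
Theta vs Beta: Theta, 13–0.
Theta vs Delta: 4 to 9, Delta.
Theta beats Kappa, Tau, Beta; loses to Delta — 3 pairwise wins.

3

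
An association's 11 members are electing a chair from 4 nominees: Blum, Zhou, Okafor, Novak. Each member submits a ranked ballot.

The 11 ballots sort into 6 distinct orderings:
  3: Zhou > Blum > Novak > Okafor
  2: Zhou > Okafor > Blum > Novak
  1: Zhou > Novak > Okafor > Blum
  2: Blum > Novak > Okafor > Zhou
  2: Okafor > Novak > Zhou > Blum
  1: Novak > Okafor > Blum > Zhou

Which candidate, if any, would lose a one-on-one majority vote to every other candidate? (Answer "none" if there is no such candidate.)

none

Head-to-head results (11 voters):
Blum vs Zhou: Blum preferred on 2+1 = 3 ballots; Zhou wins 8–3.
Blum vs Okafor: Blum is ranked higher on 3+2 = 5 ballots, Okafor on 6. Okafor wins 6–5.
Blum–Novak: Blum 7–4.
Zhou–Okafor: Zhou 6–5.
Zhou vs Novak: Zhou wins 6–5.
Okafor vs Novak: Okafor is ranked higher on 2+2 = 4 ballots, Novak on 7. Novak wins 7–4.
Every candidate wins at least one matchup (Blum beats Novak; Zhou beats Blum; Okafor beats Blum; Novak beats Okafor), so there is no Condorcet loser.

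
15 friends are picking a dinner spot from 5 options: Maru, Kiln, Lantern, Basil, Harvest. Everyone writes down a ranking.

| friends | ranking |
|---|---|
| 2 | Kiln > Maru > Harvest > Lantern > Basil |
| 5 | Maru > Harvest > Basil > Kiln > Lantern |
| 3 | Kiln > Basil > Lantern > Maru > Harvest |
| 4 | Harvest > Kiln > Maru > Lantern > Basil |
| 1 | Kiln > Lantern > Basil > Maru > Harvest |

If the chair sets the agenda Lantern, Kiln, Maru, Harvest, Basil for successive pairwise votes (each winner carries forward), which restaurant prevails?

Harvest

Round 1: Lantern vs Kiln — 0–15, Kiln advances.
Round 2: Kiln vs Maru — 10–5, Kiln advances.
Round 3: Kiln vs Harvest — 6–9, Harvest advances.
Round 4: Harvest vs Basil — 11–4, Harvest advances.
The agenda winner is Harvest.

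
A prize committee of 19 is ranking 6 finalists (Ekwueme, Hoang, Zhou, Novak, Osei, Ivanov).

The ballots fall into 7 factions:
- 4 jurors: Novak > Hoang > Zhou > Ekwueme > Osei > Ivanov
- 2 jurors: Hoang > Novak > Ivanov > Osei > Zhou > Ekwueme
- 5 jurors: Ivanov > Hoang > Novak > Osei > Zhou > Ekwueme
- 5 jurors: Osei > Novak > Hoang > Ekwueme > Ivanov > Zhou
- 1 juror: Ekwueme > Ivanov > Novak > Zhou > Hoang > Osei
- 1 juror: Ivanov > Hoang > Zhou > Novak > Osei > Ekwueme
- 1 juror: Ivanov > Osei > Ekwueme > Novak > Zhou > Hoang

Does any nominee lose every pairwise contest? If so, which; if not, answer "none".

none

Head-to-head results (19 jurors):
Ekwueme vs Hoang: Hoang, 17–2.
Ekwueme vs Zhou: 5+1+1 = 7 for Ekwueme, 12 for Zhou — Zhou by 12–7.
Ekwueme–Novak: Novak 17–2.
Ekwueme vs Osei: Osei, 14–5.
Ekwueme vs Ivanov: Ekwueme wins 10–9.
Hoang vs Zhou: Hoang wins 17–2.
Hoang vs Novak: Hoang is ranked higher on 2+5+1 = 8 ballots, Novak on 11. Novak wins 11–8.
Hoang vs Osei: 4+2+5+1+1 = 13 for Hoang, 6 for Osei — Hoang by 13–6.
Hoang–Ivanov: Hoang 11–8.
Zhou vs Novak: Zhou preferred on 1 ballot; Novak wins 18–1.
Zhou vs Osei: 6 to 13, Osei.
Zhou–Ivanov: Ivanov 15–4.
Novak vs Osei: Novak preferred on 4+2+5+1+1 = 13 ballots; Novak wins 13–6.
Novak vs Ivanov: 11 to 8, Novak.
Osei vs Ivanov: Osei is ranked higher on 4+5 = 9 ballots, Ivanov on 10. Ivanov wins 10–9.
No nominee is winless: Ekwueme beats Ivanov; Hoang beats Ekwueme; Zhou beats Ekwueme; Novak beats Ekwueme; Osei beats Ekwueme; Ivanov beats Zhou. There is no Condorcet loser.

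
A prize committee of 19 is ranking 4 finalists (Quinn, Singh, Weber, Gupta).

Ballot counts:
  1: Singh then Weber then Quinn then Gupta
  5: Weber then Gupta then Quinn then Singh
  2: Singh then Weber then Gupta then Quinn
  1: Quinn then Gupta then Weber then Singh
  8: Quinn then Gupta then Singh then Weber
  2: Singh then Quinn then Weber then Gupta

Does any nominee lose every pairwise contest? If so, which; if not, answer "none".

none

Pairwise majorities:
Quinn vs Singh: Quinn is ranked higher on 5+1+8 = 14 ballots, Singh on 5. Quinn wins 14–5.
Quinn vs Weber: Quinn is ranked higher on 1+8+2 = 11 ballots, Weber on 8. Quinn wins 11–8.
Quinn vs Gupta: Quinn, 12–7.
Singh vs Weber: 1+2+8+2 = 13 for Singh, 6 for Weber — Singh by 13–6.
Singh vs Gupta: Gupta wins 14–5.
Weber vs Gupta: 10 to 9, Weber.
Every nominee wins at least one matchup (Quinn beats Singh; Singh beats Weber; Weber beats Gupta; Gupta beats Singh), so there is no Condorcet loser.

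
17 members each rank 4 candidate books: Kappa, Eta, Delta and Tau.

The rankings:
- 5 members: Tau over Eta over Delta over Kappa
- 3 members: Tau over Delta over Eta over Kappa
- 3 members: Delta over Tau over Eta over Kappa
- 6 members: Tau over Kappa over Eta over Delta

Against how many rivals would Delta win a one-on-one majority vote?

Delta against each rival (17 members):
Delta vs Kappa: Delta wins 11–6.
Delta vs Eta: Eta wins 11–6.
Delta–Tau: Tau 14–3.
Delta beats Kappa; loses to Eta, Tau — 1 pairwise win.

1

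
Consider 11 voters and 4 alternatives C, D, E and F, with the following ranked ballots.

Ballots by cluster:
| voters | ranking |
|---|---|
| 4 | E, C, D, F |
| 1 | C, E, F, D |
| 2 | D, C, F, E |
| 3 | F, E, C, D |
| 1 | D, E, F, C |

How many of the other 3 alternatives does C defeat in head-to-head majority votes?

2

C against each rival (11 voters):
C vs D: 4+1+3 = 8 for C, 3 for D — C by 8–3.
C vs E: E, 8–3.
C vs F: C, 7–4.
C beats D, F; loses to E — 2 pairwise wins.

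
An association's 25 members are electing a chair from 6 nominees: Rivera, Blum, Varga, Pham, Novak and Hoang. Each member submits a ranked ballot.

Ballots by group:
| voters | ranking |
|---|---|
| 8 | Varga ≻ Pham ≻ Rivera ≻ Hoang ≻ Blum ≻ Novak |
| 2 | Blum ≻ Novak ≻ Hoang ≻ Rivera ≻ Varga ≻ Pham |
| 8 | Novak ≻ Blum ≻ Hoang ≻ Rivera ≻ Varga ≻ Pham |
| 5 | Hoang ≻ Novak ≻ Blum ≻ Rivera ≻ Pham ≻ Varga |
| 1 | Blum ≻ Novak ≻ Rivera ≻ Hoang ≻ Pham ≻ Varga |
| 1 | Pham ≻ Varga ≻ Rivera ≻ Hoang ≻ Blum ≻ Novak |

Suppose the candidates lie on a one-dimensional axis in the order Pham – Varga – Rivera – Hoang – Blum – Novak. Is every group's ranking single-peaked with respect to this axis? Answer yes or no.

Axis positions: Pham=1, Varga=2, Rivera=3, Hoang=4, Blum=5, Novak=6.
Group 1 (peak Varga at position 2): ranking walks positions 2-1-3-4-5-6, expanding outward from the peak — single-peaked.
Group 2 (peak Blum at position 5): ranking walks positions 5-6-4-3-2-1, expanding outward from the peak — single-peaked.
Group 3 (peak Novak at position 6): ranking walks positions 6-5-4-3-2-1, expanding outward from the peak — single-peaked.
Group 4: ranking walks positions 4-6-5-3-1-2; Novak is ranked above Blum even though Blum lies between Novak and the peak Hoang on the axis — preferences dip and rise again. Not single-peaked.
Group 5: ranking walks positions 5-6-3-4-1-2; Rivera is ranked above Hoang even though Hoang lies between Rivera and the peak Blum on the axis — preferences dip and rise again. Not single-peaked.
Group 6 (peak Pham at position 1): ranking walks positions 1-2-3-4-5-6, expanding outward from the peak — single-peaked.
Group 4 violates single-peakedness, so the profile is not single-peaked on this axis.

no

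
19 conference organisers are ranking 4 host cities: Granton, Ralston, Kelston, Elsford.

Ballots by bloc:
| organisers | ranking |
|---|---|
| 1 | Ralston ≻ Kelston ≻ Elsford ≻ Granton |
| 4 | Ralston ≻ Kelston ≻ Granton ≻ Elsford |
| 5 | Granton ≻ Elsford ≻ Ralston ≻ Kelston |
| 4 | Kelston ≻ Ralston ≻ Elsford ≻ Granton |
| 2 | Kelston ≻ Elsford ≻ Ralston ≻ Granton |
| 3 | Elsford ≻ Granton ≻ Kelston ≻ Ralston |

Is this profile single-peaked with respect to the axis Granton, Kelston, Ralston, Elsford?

no

Axis positions: Granton=1, Kelston=2, Ralston=3, Elsford=4.
Bloc 1 (peak Ralston at position 3): ranking walks positions 3-2-4-1, expanding outward from the peak — single-peaked.
Bloc 2 (peak Ralston at position 3): ranking walks positions 3-2-1-4, expanding outward from the peak — single-peaked.
Bloc 3: ranking walks positions 1-4-3-2; Elsford is ranked above Kelston even though Kelston lies between Elsford and the peak Granton on the axis — preferences dip and rise again. Not single-peaked.
Bloc 4 (peak Kelston at position 2): ranking walks positions 2-3-4-1, expanding outward from the peak — single-peaked.
Bloc 5: ranking walks positions 2-4-3-1; Elsford is ranked above Ralston even though Ralston lies between Elsford and the peak Kelston on the axis — preferences dip and rise again. Not single-peaked.
Bloc 6: ranking walks positions 4-1-2-3; Granton is ranked above Ralston even though Ralston lies between Granton and the peak Elsford on the axis — preferences dip and rise again. Not single-peaked.
Bloc 3 violates single-peakedness, so the profile is not single-peaked on this axis.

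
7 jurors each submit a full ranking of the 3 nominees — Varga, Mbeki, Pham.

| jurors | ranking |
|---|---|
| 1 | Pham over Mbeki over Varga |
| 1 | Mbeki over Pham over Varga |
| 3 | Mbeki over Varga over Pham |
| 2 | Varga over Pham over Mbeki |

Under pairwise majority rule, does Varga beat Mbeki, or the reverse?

Mbeki

Ballots ranking Varga above Mbeki: 2.
Ballots ranking Mbeki above Varga: 7 − 2 = 5.
Mbeki wins the head-to-head 5–2.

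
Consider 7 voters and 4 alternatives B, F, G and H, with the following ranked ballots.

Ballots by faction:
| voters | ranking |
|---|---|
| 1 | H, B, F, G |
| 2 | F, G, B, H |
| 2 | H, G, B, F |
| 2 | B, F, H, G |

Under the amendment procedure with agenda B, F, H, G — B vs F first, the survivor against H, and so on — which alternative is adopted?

Round 1: B vs F — 5–2, B advances.
Round 2: B vs H — 4–3, B advances.
Round 3: B vs G — 3–4, G advances.
The agenda winner is G.

G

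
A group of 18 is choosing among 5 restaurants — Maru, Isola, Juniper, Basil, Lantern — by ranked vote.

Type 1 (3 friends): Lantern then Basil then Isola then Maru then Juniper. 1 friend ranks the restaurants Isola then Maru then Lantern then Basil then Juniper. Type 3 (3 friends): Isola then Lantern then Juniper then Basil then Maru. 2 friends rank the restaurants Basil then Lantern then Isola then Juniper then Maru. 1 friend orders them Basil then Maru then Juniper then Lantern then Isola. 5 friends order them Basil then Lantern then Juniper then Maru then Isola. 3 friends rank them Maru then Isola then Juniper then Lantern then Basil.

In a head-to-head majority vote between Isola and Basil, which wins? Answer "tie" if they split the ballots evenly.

Ballots ranking Isola above Basil: 1 + 3 + 3 = 7.
Ballots ranking Basil above Isola: 18 − 7 = 11.
Basil wins the head-to-head 11–7.

Basil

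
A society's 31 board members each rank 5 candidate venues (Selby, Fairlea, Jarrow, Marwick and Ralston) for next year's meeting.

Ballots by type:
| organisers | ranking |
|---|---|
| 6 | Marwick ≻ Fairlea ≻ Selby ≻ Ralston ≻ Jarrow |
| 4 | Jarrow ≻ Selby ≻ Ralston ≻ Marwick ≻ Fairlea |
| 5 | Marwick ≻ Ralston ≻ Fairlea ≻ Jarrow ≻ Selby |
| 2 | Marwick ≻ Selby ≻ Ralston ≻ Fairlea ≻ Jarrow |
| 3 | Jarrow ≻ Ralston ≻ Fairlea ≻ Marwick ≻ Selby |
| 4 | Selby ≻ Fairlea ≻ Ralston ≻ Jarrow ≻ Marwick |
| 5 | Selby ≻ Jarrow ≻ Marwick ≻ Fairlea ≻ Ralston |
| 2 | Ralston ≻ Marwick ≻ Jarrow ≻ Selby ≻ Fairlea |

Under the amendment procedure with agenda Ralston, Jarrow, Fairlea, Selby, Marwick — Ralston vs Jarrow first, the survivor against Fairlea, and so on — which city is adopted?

Marwick

Round 1: Ralston vs Jarrow — 19–12, Ralston advances.
Round 2: Ralston vs Fairlea — 16–15, Ralston advances.
Round 3: Ralston vs Selby — 10–21, Selby advances.
Round 4: Selby vs Marwick — 13–18, Marwick advances.
The agenda winner is Marwick.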